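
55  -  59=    - 4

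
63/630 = 1/10 = 0.10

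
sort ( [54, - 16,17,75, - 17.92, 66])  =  [ -17.92,- 16, 17 , 54, 66,  75]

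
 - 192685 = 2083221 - 2275906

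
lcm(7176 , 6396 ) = 294216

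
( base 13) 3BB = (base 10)661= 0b1010010101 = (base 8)1225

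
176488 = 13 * 13576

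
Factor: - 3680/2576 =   -  2^1*5^1 * 7^( - 1) = - 10/7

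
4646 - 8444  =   - 3798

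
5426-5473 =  - 47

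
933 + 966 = 1899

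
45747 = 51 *897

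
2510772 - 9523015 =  - 7012243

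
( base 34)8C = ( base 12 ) 1B8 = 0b100011100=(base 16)11C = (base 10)284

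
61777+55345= 117122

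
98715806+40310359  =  139026165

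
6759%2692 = 1375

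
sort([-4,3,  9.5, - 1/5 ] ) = [ - 4,-1/5,3,  9.5 ] 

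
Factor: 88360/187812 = 470/999 = 2^1*3^( - 3)*5^1 * 37^( - 1)*47^1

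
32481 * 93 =3020733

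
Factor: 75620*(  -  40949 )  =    -  3096563380 = -2^2*5^1*19^1 *199^1*40949^1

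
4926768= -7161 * (  -  688)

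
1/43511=1/43511 = 0.00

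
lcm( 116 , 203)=812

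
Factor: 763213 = 11^1*69383^1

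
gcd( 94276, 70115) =37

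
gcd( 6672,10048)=16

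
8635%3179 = 2277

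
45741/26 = 1759 + 7/26 = 1759.27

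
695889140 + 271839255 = 967728395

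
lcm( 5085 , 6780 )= 20340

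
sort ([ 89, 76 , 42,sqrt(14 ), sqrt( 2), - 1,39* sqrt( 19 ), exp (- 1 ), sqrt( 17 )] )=[ - 1, exp( - 1), sqrt(2 ),sqrt(14),sqrt( 17),42, 76,89, 39*sqrt(19) ] 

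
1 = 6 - 5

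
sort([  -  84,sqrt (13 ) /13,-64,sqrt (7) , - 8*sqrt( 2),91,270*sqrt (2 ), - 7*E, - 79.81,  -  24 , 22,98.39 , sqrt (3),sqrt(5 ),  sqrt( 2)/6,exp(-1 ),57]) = [ - 84, - 79.81,  -  64, - 24,-7*E, - 8*sqrt(2), sqrt(2) /6, sqrt( 13)/13, exp( - 1),sqrt( 3),sqrt (5 ) , sqrt(7), 22 , 57,91,98.39, 270 * sqrt(2)]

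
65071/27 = 65071/27=2410.04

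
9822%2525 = 2247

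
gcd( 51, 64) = 1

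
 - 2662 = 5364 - 8026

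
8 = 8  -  0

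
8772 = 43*204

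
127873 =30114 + 97759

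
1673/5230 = 1673/5230 =0.32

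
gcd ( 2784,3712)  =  928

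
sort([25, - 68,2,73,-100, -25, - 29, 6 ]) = [ - 100, - 68, - 29, - 25, 2,6,25,73]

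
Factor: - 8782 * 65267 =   -  2^1*4391^1*65267^1 = -573174794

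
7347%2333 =348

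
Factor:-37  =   - 37^1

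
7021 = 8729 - 1708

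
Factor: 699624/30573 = 2^3 * 3^1*41^1*43^( - 1) =984/43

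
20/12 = 1 + 2/3 = 1.67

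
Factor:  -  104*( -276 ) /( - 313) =-2^5*3^1*13^1*23^1*313^( - 1 ) = - 28704/313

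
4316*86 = 371176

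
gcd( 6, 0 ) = 6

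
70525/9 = 7836 + 1/9 = 7836.11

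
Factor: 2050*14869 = 2^1*5^2*41^1*14869^1  =  30481450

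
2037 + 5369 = 7406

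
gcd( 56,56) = 56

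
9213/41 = 224 +29/41 = 224.71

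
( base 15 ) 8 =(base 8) 10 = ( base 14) 8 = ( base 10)8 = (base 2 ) 1000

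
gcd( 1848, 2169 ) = 3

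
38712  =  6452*6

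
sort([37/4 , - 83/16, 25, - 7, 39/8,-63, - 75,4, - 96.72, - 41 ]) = [ - 96.72, - 75, - 63, - 41, - 7, - 83/16,  4,39/8, 37/4,25] 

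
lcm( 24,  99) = 792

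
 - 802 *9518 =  - 7633436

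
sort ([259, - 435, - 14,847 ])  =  [-435, - 14,259, 847] 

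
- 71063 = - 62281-8782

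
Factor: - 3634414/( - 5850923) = 2^1*7^1 * 13^( - 1)*23^1*11287^1 * 450071^( - 1 ) 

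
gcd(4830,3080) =70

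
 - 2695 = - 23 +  - 2672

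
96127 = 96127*1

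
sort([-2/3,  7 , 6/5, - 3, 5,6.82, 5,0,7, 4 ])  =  [ - 3, - 2/3, 0, 6/5,4 , 5,  5, 6.82, 7, 7 ]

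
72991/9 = 8110 + 1/9= 8110.11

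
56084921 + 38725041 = 94809962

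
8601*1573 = 13529373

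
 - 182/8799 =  - 1  +  1231/1257 = - 0.02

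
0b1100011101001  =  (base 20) fih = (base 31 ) 6jm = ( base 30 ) 72H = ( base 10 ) 6377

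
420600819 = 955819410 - 535218591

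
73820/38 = 36910/19 = 1942.63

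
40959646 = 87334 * 469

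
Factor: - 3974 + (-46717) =-50691 = -  3^1*61^1*277^1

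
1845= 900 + 945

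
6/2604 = 1/434 = 0.00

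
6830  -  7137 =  - 307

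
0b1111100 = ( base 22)5E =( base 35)3J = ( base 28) 4c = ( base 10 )124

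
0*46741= 0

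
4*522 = 2088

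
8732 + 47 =8779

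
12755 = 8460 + 4295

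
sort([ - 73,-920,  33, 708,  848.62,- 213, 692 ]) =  [ - 920,  -  213 ,  -  73, 33, 692,  708, 848.62 ]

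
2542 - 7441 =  - 4899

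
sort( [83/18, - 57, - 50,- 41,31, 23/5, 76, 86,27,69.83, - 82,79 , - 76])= [ -82, - 76, -57, - 50 , - 41, 23/5,83/18, 27,  31,69.83,76,79, 86]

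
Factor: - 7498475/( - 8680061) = 5^2*13^(- 1 )*307^1*977^1*667697^( - 1)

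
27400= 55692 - 28292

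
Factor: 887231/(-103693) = -97^( - 1)*277^1*1069^( - 1 )*3203^1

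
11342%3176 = 1814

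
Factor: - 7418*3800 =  - 2^4*5^2*19^1  *3709^1 =- 28188400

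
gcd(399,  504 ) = 21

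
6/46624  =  3/23312 = 0.00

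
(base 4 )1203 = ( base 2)1100011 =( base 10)99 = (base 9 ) 120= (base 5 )344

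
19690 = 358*55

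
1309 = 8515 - 7206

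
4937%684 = 149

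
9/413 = 9/413 = 0.02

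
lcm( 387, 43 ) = 387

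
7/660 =7/660 = 0.01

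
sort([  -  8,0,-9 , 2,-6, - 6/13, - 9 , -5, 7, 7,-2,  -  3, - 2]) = [ - 9, -9,- 8, - 6, - 5, - 3, - 2,-2, - 6/13, 0,2,7 , 7]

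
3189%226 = 25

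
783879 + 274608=1058487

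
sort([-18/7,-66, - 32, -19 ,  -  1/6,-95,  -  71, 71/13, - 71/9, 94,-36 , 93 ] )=[-95 , - 71, - 66, - 36,-32 , - 19, - 71/9,  -  18/7,- 1/6, 71/13,93,94 ] 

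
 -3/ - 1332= 1/444=0.00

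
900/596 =225/149= 1.51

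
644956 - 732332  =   - 87376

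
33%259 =33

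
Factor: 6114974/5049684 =3057487/2524842 = 2^( - 1) * 3^( - 2) * 140269^( - 1 )  *3057487^1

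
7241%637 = 234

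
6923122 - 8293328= - 1370206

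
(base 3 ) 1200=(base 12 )39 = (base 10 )45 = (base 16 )2D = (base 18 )29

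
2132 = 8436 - 6304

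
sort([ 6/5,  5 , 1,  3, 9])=[ 1,6/5, 3, 5, 9]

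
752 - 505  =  247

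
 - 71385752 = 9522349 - 80908101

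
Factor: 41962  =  2^1*20981^1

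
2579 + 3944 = 6523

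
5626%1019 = 531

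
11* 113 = 1243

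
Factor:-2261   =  - 7^1*17^1*19^1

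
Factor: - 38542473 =-3^5*158611^1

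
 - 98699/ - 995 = 99  +  194/995 = 99.19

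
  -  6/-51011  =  6/51011  =  0.00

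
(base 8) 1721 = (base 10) 977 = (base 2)1111010001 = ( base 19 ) 2D8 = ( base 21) 24b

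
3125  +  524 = 3649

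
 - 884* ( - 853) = 754052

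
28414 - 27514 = 900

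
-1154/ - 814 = 577/407 = 1.42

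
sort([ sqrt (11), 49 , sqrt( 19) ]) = [sqrt( 11),sqrt ( 19 ), 49 ] 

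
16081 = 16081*1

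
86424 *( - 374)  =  -32322576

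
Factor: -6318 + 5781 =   -  3^1*179^1 = - 537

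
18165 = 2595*7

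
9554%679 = 48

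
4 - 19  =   - 15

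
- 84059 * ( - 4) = 336236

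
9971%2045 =1791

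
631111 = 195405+435706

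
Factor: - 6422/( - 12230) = 3211/6115 = 5^( - 1 )*13^2*19^1*1223^(-1)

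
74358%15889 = 10802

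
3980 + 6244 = 10224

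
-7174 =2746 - 9920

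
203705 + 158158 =361863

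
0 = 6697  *0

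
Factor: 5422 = 2^1*2711^1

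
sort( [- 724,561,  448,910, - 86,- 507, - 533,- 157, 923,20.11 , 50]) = [  -  724,- 533,-507, - 157, - 86,20.11, 50,448,561,910,923 ]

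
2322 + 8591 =10913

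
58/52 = 29/26=1.12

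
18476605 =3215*5747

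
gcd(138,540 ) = 6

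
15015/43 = 349+8/43 = 349.19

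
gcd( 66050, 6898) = 2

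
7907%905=667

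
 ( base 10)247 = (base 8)367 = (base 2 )11110111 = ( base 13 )160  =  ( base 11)205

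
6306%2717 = 872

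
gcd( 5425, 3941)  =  7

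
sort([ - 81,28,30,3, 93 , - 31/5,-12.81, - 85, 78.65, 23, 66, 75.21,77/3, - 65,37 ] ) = [ - 85, - 81, - 65,-12.81, - 31/5, 3,23  ,  77/3, 28, 30,  37, 66, 75.21, 78.65,  93]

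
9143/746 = 9143/746 = 12.26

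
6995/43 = 6995/43 = 162.67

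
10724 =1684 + 9040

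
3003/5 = 3003/5 = 600.60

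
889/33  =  26+ 31/33 = 26.94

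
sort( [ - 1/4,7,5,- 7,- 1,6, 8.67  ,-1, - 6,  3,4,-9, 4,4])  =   [ - 9, - 7, -6, -1,  -  1,-1/4, 3, 4, 4,4 , 5, 6, 7,8.67] 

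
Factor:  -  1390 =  - 2^1*5^1*139^1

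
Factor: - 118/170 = - 59/85 = -5^ ( - 1)*17^( - 1 )*59^1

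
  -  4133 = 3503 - 7636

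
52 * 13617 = 708084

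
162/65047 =162/65047 = 0.00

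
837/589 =27/19= 1.42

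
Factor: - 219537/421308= -173/332=- 2^( - 2 )*83^( - 1)*173^1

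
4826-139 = 4687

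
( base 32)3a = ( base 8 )152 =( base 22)4I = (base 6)254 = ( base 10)106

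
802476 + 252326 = 1054802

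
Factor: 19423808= 2^6*303497^1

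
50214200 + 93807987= 144022187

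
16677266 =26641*626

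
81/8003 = 81/8003 = 0.01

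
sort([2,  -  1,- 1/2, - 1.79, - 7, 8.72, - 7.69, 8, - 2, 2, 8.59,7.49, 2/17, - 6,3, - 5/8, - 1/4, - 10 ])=[ - 10, -7.69, - 7, - 6,-2, -1.79, - 1,-5/8, - 1/2,-1/4, 2/17,  2, 2,  3,7.49,8 , 8.59,8.72 ]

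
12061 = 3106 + 8955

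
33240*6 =199440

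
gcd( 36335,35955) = 5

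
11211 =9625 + 1586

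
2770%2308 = 462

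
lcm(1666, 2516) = 123284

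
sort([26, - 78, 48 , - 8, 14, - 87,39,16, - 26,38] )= [ - 87,-78, - 26,- 8, 14,  16, 26,38 , 39,48]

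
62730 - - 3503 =66233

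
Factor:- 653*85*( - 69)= 3^1 * 5^1*17^1* 23^1*653^1=3829845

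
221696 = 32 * 6928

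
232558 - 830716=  - 598158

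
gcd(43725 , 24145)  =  55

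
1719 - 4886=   -  3167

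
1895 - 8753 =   -  6858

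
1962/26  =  981/13 = 75.46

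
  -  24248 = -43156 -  - 18908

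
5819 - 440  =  5379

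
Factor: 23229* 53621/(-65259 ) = - 3^( - 1 )*29^2 * 43^2 * 89^1 * 2417^( - 1) = - 138395801/7251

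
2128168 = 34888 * 61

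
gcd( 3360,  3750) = 30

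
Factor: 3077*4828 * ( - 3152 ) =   -  2^6  *  17^2*71^1 * 181^1 * 197^1 = -46825342912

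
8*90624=724992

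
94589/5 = 18917 + 4/5 =18917.80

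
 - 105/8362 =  - 1 + 8257/8362 = -0.01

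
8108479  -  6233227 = 1875252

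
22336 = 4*5584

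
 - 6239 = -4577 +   -  1662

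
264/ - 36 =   -  8 + 2/3 = -  7.33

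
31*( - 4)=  - 124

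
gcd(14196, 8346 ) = 78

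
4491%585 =396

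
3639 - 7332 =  - 3693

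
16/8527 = 16/8527 = 0.00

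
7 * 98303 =688121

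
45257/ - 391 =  - 116 + 99/391 = - 115.75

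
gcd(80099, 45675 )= 1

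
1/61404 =1/61404 = 0.00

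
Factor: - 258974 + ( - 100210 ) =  - 2^4*3^1*7^1*1069^1 = - 359184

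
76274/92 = 38137/46 = 829.07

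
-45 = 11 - 56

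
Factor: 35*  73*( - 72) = -2^3 * 3^2*5^1 * 7^1 * 73^1 = - 183960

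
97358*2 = 194716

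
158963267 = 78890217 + 80073050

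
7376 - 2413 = 4963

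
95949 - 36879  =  59070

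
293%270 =23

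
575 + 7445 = 8020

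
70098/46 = 1523  +  20/23 = 1523.87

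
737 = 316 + 421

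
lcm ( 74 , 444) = 444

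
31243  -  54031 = -22788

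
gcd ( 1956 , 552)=12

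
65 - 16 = 49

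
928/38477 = 928/38477 = 0.02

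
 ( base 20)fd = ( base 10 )313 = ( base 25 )CD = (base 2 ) 100111001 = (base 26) C1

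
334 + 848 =1182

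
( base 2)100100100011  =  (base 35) 1VT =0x923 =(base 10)2339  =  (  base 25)3IE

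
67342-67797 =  - 455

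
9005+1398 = 10403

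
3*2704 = 8112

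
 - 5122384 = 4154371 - 9276755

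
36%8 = 4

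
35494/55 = 645 + 19/55 = 645.35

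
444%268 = 176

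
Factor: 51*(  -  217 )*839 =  - 3^1*7^1*17^1*31^1 * 839^1 = - 9285213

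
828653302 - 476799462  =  351853840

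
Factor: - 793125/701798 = - 2^(  -  1 )*3^3*5^4 * 47^1*350899^( - 1 ) 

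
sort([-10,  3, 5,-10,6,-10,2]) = [  -  10,-10,-10,  2, 3,5, 6]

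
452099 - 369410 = 82689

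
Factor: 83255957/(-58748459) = - 7^( - 1)*11^( - 1)*37^1*1109^1*2029^1*762967^( - 1)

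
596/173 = 3 + 77/173 = 3.45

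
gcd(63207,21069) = 21069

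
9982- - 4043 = 14025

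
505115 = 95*5317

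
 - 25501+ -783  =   - 26284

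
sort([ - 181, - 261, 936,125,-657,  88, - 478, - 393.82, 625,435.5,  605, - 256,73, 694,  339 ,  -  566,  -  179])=[- 657, - 566 ,  -  478,-393.82, - 261, - 256,-181, - 179, 73, 88, 125,339, 435.5, 605, 625,  694, 936 ]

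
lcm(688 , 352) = 15136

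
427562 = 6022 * 71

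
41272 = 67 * 616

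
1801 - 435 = 1366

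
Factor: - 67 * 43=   -2881 = - 43^1*67^1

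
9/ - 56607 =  - 1 + 18866/18869 = -0.00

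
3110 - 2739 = 371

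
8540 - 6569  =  1971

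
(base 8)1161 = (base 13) 391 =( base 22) 169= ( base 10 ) 625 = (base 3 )212011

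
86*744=63984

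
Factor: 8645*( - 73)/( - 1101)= 3^(-1 )* 5^1 * 7^1*13^1 * 19^1 * 73^1 * 367^ ( - 1)=631085/1101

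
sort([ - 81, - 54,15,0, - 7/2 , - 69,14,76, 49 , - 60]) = [ - 81,-69 , - 60, -54, -7/2 , 0,  14,  15,  49,  76]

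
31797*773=24579081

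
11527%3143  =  2098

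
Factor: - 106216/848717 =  - 2^3*11^1*17^1*71^1 * 283^(-1)*2999^(-1 ) 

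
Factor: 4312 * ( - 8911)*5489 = - 2^3 *7^3 * 11^2 * 19^1*67^1*499^1=- 210910609448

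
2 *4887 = 9774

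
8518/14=4259/7 = 608.43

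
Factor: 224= 2^5*7^1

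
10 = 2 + 8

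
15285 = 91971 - 76686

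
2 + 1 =3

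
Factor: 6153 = 3^1*7^1*293^1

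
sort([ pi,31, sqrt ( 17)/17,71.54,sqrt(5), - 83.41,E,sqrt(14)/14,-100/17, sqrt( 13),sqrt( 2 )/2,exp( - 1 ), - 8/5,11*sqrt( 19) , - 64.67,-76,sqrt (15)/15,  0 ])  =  [ - 83.41, - 76, - 64.67, - 100/17, - 8/5,0,sqrt( 17)/17,sqrt( 15 )/15,sqrt(14 ) /14,  exp( - 1),sqrt(2) /2,sqrt(5),E, pi,sqrt(13 ), 31, 11 * sqrt ( 19) , 71.54] 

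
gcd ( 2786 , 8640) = 2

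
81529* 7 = 570703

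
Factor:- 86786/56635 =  - 2^1 * 5^( - 1 )*7^1*47^( - 1 ) * 241^( - 1 )*6199^1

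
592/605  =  592/605= 0.98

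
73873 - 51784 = 22089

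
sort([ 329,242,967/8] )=[ 967/8,242,329 ] 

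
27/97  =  27/97 =0.28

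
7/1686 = 7/1686 = 0.00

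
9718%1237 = 1059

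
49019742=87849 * 558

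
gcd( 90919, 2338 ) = 1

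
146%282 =146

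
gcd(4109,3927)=7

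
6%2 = 0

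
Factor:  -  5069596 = - 2^2*7^1*331^1*547^1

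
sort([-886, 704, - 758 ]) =[- 886 , - 758 , 704]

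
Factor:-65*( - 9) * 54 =2^1*3^5*5^1*13^1 =31590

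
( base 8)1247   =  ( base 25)124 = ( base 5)10204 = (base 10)679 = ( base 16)2A7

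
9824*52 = 510848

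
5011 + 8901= 13912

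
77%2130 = 77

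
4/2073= 4/2073 =0.00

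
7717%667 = 380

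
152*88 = 13376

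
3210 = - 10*( - 321)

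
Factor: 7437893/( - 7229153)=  - 23^( - 1) * 257^( - 1) * 1223^(-1 )*2213^1*3361^1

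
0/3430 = 0= 0.00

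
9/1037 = 9/1037 = 0.01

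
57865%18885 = 1210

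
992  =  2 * 496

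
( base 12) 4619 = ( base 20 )j9h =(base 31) 83G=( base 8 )17165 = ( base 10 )7797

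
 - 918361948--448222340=-470139608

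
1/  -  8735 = - 1/8735 = -  0.00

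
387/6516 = 43/724= 0.06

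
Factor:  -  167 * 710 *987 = -2^1 * 3^1 * 5^1*7^1 * 47^1*71^1 * 167^1= -  117028590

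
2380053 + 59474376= 61854429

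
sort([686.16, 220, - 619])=[- 619,220,686.16 ] 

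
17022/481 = 35 + 187/481  =  35.39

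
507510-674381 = - 166871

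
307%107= 93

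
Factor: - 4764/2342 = - 2382/1171= - 2^1*3^1*397^1 * 1171^( - 1)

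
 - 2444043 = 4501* ( - 543 ) 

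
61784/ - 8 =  - 7723/1 = - 7723.00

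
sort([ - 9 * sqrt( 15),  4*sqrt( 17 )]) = [- 9*sqrt(15 ),4*sqrt(17 )] 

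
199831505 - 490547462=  - 290715957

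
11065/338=11065/338 = 32.74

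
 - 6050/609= - 10 + 40/609 = - 9.93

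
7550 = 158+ 7392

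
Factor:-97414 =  - 2^1*53^1*919^1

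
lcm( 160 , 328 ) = 6560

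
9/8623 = 9/8623 = 0.00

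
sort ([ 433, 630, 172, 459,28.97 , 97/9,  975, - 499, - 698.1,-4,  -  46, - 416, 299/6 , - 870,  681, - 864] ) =[ - 870  ,  -  864, - 698.1, - 499,-416,  -  46,- 4,97/9, 28.97, 299/6, 172, 433, 459, 630, 681,975 ] 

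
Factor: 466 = 2^1*233^1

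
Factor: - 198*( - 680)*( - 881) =- 2^4*3^2*5^1*11^1*17^1*881^1 = - 118617840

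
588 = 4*147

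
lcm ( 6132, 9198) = 18396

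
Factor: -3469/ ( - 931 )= 7^(-2 ) *19^( - 1)*3469^1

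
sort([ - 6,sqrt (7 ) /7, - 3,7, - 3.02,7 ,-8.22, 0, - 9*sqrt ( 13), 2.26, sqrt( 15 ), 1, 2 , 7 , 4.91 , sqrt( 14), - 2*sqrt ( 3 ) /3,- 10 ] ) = [-9*sqrt(13), - 10, - 8.22, - 6, -3.02, - 3, - 2*sqrt( 3)/3,0,sqrt ( 7)/7,1,2,2.26,  sqrt( 14 ),  sqrt( 15 ),4.91, 7,  7,7]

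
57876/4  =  14469=14469.00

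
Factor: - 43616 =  - 2^5*29^1 * 47^1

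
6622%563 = 429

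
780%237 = 69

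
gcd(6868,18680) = 4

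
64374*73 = 4699302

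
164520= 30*5484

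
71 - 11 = 60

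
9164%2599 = 1367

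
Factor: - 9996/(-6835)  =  2^2*3^1*5^( - 1 ) * 7^2*17^1*1367^(-1 ) 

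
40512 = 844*48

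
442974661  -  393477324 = 49497337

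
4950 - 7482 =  - 2532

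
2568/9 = 285 + 1/3= 285.33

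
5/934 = 5/934 =0.01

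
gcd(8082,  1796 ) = 898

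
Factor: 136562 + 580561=3^1*11^1*31^1*701^1 = 717123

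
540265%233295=73675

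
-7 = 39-46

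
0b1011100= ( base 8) 134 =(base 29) 35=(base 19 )4g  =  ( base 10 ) 92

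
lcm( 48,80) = 240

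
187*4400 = 822800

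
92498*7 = 647486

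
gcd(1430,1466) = 2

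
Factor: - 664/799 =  - 2^3*17^( - 1)*47^( - 1)*83^1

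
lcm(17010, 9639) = 289170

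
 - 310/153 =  - 310/153 = - 2.03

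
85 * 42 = 3570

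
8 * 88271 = 706168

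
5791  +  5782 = 11573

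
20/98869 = 20/98869 = 0.00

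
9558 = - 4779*( - 2 ) 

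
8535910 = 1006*8485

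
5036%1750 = 1536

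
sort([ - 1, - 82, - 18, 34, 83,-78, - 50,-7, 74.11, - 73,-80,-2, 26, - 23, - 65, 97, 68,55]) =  [ - 82, - 80, - 78, - 73,  -  65, -50 , - 23, - 18, - 7,-2,- 1, 26, 34,55 , 68,74.11,83, 97 ] 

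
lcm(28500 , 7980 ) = 199500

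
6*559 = 3354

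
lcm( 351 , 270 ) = 3510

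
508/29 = 508/29  =  17.52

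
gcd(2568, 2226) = 6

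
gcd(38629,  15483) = 1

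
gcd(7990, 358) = 2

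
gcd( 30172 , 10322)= 794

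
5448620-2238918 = 3209702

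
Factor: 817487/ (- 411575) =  - 5^(- 2 ) * 11^1*101^( - 1)*163^( -1)*74317^1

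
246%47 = 11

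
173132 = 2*86566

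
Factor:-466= - 2^1*233^1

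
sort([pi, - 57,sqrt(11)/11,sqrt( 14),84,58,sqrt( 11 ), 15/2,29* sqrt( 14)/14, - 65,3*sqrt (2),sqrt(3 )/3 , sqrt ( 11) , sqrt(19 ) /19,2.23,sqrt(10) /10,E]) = [ - 65,-57,sqrt( 19)/19,sqrt( 11) /11,sqrt(10)/10,sqrt(3) /3 , 2.23,E,pi,sqrt(11), sqrt( 11), sqrt(14),3*sqrt(2 ),15/2,29 *sqrt( 14) /14, 58,  84] 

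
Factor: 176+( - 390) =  - 214 =- 2^1*107^1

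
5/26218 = 5/26218 = 0.00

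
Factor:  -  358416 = - 2^4 *3^2 *19^1* 131^1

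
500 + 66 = 566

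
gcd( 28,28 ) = 28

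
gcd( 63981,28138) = 1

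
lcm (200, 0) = 0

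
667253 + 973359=1640612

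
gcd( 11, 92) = 1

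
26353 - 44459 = -18106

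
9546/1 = 9546 = 9546.00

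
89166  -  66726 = 22440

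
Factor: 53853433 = 17^1* 3167849^1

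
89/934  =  89/934 = 0.10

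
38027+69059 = 107086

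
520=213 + 307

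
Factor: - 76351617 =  - 3^2*43^1*83^1*2377^1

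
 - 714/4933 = - 1 + 4219/4933 = -  0.14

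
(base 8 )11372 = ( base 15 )168D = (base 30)5bs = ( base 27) 6hp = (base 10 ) 4858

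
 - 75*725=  - 54375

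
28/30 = 14/15 = 0.93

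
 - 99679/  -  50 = 1993 + 29/50 = 1993.58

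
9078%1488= 150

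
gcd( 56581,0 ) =56581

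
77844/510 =12974/85 = 152.64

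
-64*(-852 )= 54528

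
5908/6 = 984+2/3 = 984.67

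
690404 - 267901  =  422503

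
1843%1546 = 297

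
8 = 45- 37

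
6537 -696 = 5841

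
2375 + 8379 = 10754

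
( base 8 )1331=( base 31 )NG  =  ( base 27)100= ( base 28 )q1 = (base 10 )729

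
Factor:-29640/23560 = - 39/31 = - 3^1*13^1*31^(  -  1) 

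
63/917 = 9/131 = 0.07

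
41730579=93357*447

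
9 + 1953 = 1962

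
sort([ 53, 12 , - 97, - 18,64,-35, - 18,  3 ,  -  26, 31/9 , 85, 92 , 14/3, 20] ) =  [ - 97 , - 35,-26,-18, - 18, 3 , 31/9,14/3,12,20 , 53, 64 , 85,92] 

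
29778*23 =684894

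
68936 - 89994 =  - 21058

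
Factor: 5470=2^1*5^1*547^1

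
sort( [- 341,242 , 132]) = [ - 341, 132,242 ]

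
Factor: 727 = 727^1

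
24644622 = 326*75597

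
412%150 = 112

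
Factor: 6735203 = 1787^1*3769^1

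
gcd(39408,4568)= 8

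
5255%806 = 419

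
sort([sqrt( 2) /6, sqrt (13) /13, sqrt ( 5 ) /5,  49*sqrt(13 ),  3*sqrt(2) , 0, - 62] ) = [ - 62,0, sqrt(2) /6,sqrt( 13) /13, sqrt( 5) /5, 3*sqrt( 2),  49*sqrt(13)]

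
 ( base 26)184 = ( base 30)TI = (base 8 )1570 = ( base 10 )888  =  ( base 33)QU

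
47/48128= 1/1024=0.00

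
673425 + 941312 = 1614737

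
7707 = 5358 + 2349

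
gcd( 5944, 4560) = 8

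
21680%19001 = 2679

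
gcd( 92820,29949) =3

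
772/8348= 193/2087 = 0.09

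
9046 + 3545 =12591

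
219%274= 219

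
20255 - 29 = 20226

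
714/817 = 714/817 = 0.87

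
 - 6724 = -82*82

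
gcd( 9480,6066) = 6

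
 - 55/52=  -55/52 = - 1.06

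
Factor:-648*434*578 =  - 2^5*3^4*7^1*17^2*31^1 = -  162552096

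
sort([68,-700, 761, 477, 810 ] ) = [-700,68, 477,761 , 810] 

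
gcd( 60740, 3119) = 1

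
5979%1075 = 604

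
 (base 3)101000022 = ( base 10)7298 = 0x1C82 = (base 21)gbb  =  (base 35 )5XI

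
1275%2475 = 1275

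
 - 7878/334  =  -3939/167 =-23.59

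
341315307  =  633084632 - 291769325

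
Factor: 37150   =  2^1*5^2*743^1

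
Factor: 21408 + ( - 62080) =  - 40672 = - 2^5 * 31^1*41^1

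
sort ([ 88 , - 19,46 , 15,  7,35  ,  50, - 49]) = [  -  49,-19,  7,15,35,46,50, 88] 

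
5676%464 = 108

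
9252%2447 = 1911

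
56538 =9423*6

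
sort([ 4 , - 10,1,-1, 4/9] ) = [-10, - 1,4/9, 1,4]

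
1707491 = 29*58879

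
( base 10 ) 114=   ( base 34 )3C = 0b1110010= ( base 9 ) 136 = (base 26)4a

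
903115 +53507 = 956622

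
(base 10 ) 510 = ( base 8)776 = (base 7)1326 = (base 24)l6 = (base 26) JG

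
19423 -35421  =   - 15998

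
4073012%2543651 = 1529361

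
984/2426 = 492/1213 = 0.41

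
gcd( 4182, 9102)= 246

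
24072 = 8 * 3009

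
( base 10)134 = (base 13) a4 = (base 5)1014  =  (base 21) 68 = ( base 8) 206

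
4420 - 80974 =-76554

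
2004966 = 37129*54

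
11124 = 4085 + 7039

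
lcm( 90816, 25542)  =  817344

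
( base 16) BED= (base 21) 6J8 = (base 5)44203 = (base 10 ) 3053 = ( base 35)2h8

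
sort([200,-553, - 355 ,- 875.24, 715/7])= [ - 875.24, - 553, - 355,715/7, 200]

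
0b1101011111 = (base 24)1bn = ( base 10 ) 863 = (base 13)515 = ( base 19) 278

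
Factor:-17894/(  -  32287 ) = 46/83  =  2^1*23^1 * 83^ ( - 1) 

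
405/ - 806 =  - 1 + 401/806 = - 0.50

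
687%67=17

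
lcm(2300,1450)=66700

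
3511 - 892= 2619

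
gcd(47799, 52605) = 9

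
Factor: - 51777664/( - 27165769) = 2^7*404513^1*27165769^ (-1 ) 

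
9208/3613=2 + 1982/3613 = 2.55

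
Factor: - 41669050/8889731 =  - 2^1* 5^2*37^( - 1)*853^1*977^1 *240263^( - 1) 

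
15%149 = 15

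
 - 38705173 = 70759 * ( -547) 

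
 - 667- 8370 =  - 9037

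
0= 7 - 7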